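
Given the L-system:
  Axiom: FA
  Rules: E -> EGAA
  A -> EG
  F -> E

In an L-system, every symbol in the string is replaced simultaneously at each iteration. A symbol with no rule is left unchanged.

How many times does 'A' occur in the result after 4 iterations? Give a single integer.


Answer: 12

Derivation:
Step 0: FA  (1 'A')
Step 1: EEG  (0 'A')
Step 2: EGAAEGAAG  (4 'A')
Step 3: EGAAGEGEGEGAAGEGEGG  (4 'A')
Step 4: EGAAGEGEGGEGAAGEGAAGEGAAGEGEGGEGAAGEGAAGG  (12 'A')


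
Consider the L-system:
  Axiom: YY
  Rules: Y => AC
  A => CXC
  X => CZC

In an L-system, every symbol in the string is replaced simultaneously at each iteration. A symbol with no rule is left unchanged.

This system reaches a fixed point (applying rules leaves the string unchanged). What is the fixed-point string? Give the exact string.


Answer: CCZCCCCCZCCC

Derivation:
Step 0: YY
Step 1: ACAC
Step 2: CXCCCXCC
Step 3: CCZCCCCCZCCC
Step 4: CCZCCCCCZCCC  (unchanged — fixed point at step 3)


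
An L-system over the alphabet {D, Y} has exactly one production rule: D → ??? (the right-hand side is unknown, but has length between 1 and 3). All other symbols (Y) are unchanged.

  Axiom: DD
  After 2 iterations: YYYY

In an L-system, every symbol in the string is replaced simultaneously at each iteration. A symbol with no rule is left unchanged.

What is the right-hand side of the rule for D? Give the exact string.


Answer: YY

Derivation:
Trying D → YY:
  Step 0: DD
  Step 1: YYYY
  Step 2: YYYY
Matches the given result.


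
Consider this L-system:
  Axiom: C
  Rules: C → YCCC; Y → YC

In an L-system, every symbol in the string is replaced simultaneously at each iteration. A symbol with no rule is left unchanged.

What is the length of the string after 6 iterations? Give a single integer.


Step 0: length = 1
Step 1: length = 4
Step 2: length = 14
Step 3: length = 48
Step 4: length = 164
Step 5: length = 560
Step 6: length = 1912

Answer: 1912


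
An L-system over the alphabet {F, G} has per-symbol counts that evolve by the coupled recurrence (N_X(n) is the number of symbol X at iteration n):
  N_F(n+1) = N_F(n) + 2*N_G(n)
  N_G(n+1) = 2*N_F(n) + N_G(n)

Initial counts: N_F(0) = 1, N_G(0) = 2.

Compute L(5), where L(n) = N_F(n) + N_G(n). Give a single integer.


Answer: 729

Derivation:
Step 0: N_F=1, N_G=2, L=3
Step 1: N_F=5, N_G=4, L=9
Step 2: N_F=13, N_G=14, L=27
Step 3: N_F=41, N_G=40, L=81
Step 4: N_F=121, N_G=122, L=243
Step 5: N_F=365, N_G=364, L=729


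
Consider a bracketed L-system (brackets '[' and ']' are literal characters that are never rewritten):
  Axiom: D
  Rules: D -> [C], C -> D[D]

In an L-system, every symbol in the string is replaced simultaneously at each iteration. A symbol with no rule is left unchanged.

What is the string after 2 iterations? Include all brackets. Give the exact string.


Step 0: D
Step 1: [C]
Step 2: [D[D]]

Answer: [D[D]]


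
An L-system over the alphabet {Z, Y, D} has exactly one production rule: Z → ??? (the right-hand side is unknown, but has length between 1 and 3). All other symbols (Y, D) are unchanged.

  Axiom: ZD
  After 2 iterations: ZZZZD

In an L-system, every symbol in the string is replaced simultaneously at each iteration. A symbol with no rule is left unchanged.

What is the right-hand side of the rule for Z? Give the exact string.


Answer: ZZ

Derivation:
Trying Z → ZZ:
  Step 0: ZD
  Step 1: ZZD
  Step 2: ZZZZD
Matches the given result.


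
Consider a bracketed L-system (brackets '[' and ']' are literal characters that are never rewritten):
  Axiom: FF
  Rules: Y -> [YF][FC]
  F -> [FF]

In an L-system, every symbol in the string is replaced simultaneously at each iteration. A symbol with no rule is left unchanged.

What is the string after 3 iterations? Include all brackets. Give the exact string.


Answer: [[[FF][FF]][[FF][FF]]][[[FF][FF]][[FF][FF]]]

Derivation:
Step 0: FF
Step 1: [FF][FF]
Step 2: [[FF][FF]][[FF][FF]]
Step 3: [[[FF][FF]][[FF][FF]]][[[FF][FF]][[FF][FF]]]


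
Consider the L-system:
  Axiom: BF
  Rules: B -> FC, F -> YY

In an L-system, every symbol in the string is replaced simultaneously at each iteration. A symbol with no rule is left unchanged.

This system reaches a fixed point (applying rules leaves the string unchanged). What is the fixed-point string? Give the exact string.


Step 0: BF
Step 1: FCYY
Step 2: YYCYY
Step 3: YYCYY  (unchanged — fixed point at step 2)

Answer: YYCYY


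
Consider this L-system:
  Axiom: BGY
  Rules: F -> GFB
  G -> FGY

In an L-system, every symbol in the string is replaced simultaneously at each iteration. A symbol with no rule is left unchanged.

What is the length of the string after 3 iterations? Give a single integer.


Step 0: length = 3
Step 1: length = 5
Step 2: length = 9
Step 3: length = 17

Answer: 17


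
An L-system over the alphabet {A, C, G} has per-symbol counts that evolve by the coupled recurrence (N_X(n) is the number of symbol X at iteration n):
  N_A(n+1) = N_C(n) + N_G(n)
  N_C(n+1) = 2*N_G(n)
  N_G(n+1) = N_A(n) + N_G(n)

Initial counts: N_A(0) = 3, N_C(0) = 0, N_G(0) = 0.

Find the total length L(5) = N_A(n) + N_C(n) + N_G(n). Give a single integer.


Step 0: N_A=3, N_C=0, N_G=0, L=3
Step 1: N_A=0, N_C=0, N_G=3, L=3
Step 2: N_A=3, N_C=6, N_G=3, L=12
Step 3: N_A=9, N_C=6, N_G=6, L=21
Step 4: N_A=12, N_C=12, N_G=15, L=39
Step 5: N_A=27, N_C=30, N_G=27, L=84

Answer: 84


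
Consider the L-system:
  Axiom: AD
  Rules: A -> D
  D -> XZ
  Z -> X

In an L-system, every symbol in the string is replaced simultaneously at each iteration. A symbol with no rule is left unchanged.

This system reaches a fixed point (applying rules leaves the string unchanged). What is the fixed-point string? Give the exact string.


Step 0: AD
Step 1: DXZ
Step 2: XZXX
Step 3: XXXX
Step 4: XXXX  (unchanged — fixed point at step 3)

Answer: XXXX


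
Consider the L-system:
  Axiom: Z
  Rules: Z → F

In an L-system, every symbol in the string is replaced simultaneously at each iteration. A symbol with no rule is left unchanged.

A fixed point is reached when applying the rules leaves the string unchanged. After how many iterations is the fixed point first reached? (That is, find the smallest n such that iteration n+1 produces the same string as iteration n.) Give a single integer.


Step 0: Z
Step 1: F
Step 2: F  (unchanged — fixed point at step 1)

Answer: 1


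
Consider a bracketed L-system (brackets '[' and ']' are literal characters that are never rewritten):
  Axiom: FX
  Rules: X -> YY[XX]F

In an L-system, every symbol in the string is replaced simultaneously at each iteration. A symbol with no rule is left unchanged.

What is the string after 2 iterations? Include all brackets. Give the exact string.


Answer: FYY[YY[XX]FYY[XX]F]F

Derivation:
Step 0: FX
Step 1: FYY[XX]F
Step 2: FYY[YY[XX]FYY[XX]F]F


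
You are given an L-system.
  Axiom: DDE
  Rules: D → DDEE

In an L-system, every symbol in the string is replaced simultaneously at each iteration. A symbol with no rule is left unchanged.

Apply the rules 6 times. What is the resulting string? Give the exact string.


Answer: DDEEDDEEEEDDEEDDEEEEEEDDEEDDEEEEDDEEDDEEEEEEEEDDEEDDEEEEDDEEDDEEEEEEDDEEDDEEEEDDEEDDEEEEEEEEEEDDEEDDEEEEDDEEDDEEEEEEDDEEDDEEEEDDEEDDEEEEEEEEDDEEDDEEEEDDEEDDEEEEEEDDEEDDEEEEDDEEDDEEEEEEEEEEEEDDEEDDEEEEDDEEDDEEEEEEDDEEDDEEEEDDEEDDEEEEEEEEDDEEDDEEEEDDEEDDEEEEEEDDEEDDEEEEDDEEDDEEEEEEEEEEDDEEDDEEEEDDEEDDEEEEEEDDEEDDEEEEDDEEDDEEEEEEEEDDEEDDEEEEDDEEDDEEEEEEDDEEDDEEEEDDEEDDEEEEEEEEEEEEE

Derivation:
Step 0: DDE
Step 1: DDEEDDEEE
Step 2: DDEEDDEEEEDDEEDDEEEEE
Step 3: DDEEDDEEEEDDEEDDEEEEEEDDEEDDEEEEDDEEDDEEEEEEE
Step 4: DDEEDDEEEEDDEEDDEEEEEEDDEEDDEEEEDDEEDDEEEEEEEEDDEEDDEEEEDDEEDDEEEEEEDDEEDDEEEEDDEEDDEEEEEEEEE
Step 5: DDEEDDEEEEDDEEDDEEEEEEDDEEDDEEEEDDEEDDEEEEEEEEDDEEDDEEEEDDEEDDEEEEEEDDEEDDEEEEDDEEDDEEEEEEEEEEDDEEDDEEEEDDEEDDEEEEEEDDEEDDEEEEDDEEDDEEEEEEEEDDEEDDEEEEDDEEDDEEEEEEDDEEDDEEEEDDEEDDEEEEEEEEEEE
Step 6: DDEEDDEEEEDDEEDDEEEEEEDDEEDDEEEEDDEEDDEEEEEEEEDDEEDDEEEEDDEEDDEEEEEEDDEEDDEEEEDDEEDDEEEEEEEEEEDDEEDDEEEEDDEEDDEEEEEEDDEEDDEEEEDDEEDDEEEEEEEEDDEEDDEEEEDDEEDDEEEEEEDDEEDDEEEEDDEEDDEEEEEEEEEEEEDDEEDDEEEEDDEEDDEEEEEEDDEEDDEEEEDDEEDDEEEEEEEEDDEEDDEEEEDDEEDDEEEEEEDDEEDDEEEEDDEEDDEEEEEEEEEEDDEEDDEEEEDDEEDDEEEEEEDDEEDDEEEEDDEEDDEEEEEEEEDDEEDDEEEEDDEEDDEEEEEEDDEEDDEEEEDDEEDDEEEEEEEEEEEEE


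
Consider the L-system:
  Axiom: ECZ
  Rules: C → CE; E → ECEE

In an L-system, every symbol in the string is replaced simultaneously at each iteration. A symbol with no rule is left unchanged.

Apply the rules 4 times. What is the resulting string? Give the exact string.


Step 0: ECZ
Step 1: ECEECEZ
Step 2: ECEECEECEEECEECEECEEZ
Step 3: ECEECEECEEECEECEECEEECEECEECEEECEEECEECEECEEECEECEECEEECEECEECEEECEEZ
Step 4: ECEECEECEEECEECEECEEECEECEECEEECEEECEECEECEEECEECEECEEECEECEECEEECEEECEECEECEEECEECEECEEECEECEECEEECEEECEECEECEEECEEECEECEECEEECEECEECEEECEECEECEEECEEECEECEECEEECEECEECEEECEECEECEEECEEECEECEECEEECEECEECEEECEECEECEEECEEECEECEECEEECEEZ

Answer: ECEECEECEEECEECEECEEECEECEECEEECEEECEECEECEEECEECEECEEECEECEECEEECEEECEECEECEEECEECEECEEECEECEECEEECEEECEECEECEEECEEECEECEECEEECEECEECEEECEECEECEEECEEECEECEECEEECEECEECEEECEECEECEEECEEECEECEECEEECEECEECEEECEECEECEEECEEECEECEECEEECEEZ


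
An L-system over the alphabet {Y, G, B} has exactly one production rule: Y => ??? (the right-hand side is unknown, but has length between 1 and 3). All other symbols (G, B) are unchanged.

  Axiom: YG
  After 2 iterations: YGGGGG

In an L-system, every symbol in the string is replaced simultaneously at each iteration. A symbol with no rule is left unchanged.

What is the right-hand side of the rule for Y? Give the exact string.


Answer: YGG

Derivation:
Trying Y => YGG:
  Step 0: YG
  Step 1: YGGG
  Step 2: YGGGGG
Matches the given result.


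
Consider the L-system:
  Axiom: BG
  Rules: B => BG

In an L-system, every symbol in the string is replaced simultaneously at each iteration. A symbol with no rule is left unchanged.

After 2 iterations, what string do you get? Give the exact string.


Answer: BGGG

Derivation:
Step 0: BG
Step 1: BGG
Step 2: BGGG


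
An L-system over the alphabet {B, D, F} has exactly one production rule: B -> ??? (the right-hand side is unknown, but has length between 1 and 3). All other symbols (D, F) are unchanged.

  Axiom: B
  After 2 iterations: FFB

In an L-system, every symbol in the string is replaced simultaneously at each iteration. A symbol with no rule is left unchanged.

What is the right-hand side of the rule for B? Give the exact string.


Answer: FB

Derivation:
Trying B -> FB:
  Step 0: B
  Step 1: FB
  Step 2: FFB
Matches the given result.


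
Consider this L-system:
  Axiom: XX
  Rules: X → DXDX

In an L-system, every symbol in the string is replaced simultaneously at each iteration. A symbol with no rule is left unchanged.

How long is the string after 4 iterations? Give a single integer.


Answer: 92

Derivation:
Step 0: length = 2
Step 1: length = 8
Step 2: length = 20
Step 3: length = 44
Step 4: length = 92


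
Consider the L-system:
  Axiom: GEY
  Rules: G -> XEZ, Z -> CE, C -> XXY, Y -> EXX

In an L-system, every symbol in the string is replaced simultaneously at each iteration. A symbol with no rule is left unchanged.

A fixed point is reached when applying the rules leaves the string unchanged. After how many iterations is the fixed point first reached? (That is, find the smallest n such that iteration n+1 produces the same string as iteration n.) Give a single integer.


Answer: 4

Derivation:
Step 0: GEY
Step 1: XEZEEXX
Step 2: XECEEEXX
Step 3: XEXXYEEEXX
Step 4: XEXXEXXEEEXX
Step 5: XEXXEXXEEEXX  (unchanged — fixed point at step 4)


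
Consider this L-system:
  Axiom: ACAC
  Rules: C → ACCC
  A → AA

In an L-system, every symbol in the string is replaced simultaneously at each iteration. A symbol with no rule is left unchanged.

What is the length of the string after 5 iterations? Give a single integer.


Step 0: length = 4
Step 1: length = 12
Step 2: length = 36
Step 3: length = 108
Step 4: length = 324
Step 5: length = 972

Answer: 972


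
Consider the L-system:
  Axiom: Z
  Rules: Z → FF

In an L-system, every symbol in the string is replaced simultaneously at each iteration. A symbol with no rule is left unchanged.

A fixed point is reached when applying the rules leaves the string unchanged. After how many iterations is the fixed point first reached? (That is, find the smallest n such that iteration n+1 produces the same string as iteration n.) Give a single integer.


Answer: 1

Derivation:
Step 0: Z
Step 1: FF
Step 2: FF  (unchanged — fixed point at step 1)


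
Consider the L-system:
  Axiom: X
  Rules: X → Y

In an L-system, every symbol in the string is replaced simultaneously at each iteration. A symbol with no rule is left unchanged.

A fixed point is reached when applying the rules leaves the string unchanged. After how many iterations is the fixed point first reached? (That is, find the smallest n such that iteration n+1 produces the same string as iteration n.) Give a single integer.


Step 0: X
Step 1: Y
Step 2: Y  (unchanged — fixed point at step 1)

Answer: 1


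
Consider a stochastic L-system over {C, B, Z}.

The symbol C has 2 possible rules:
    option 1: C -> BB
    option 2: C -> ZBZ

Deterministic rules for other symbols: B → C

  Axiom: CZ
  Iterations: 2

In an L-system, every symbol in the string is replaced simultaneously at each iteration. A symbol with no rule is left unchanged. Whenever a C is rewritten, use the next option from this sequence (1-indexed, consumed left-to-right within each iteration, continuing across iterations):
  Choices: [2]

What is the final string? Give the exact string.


Step 0: CZ
Step 1: ZBZZ  (used choices [2])
Step 2: ZCZZ  (used choices [])

Answer: ZCZZ


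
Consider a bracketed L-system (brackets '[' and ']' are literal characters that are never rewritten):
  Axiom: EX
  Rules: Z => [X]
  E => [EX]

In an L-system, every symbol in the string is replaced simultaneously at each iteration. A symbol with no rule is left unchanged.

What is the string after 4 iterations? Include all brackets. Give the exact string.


Step 0: EX
Step 1: [EX]X
Step 2: [[EX]X]X
Step 3: [[[EX]X]X]X
Step 4: [[[[EX]X]X]X]X

Answer: [[[[EX]X]X]X]X


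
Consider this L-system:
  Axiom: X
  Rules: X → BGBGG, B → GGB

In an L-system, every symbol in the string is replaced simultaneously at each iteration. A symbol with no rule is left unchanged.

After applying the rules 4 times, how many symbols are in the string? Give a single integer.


Answer: 17

Derivation:
Step 0: length = 1
Step 1: length = 5
Step 2: length = 9
Step 3: length = 13
Step 4: length = 17


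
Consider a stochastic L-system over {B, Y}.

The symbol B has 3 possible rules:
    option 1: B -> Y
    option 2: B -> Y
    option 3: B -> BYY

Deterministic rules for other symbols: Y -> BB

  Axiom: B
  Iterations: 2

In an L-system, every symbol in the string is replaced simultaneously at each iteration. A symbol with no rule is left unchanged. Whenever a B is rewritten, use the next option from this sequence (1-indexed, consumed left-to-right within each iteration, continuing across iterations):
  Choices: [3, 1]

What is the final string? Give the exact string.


Answer: YBBBB

Derivation:
Step 0: B
Step 1: BYY  (used choices [3])
Step 2: YBBBB  (used choices [1])


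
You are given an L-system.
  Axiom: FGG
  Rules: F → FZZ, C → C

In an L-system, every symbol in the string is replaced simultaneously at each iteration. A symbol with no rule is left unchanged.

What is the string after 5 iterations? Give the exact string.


Answer: FZZZZZZZZZZGG

Derivation:
Step 0: FGG
Step 1: FZZGG
Step 2: FZZZZGG
Step 3: FZZZZZZGG
Step 4: FZZZZZZZZGG
Step 5: FZZZZZZZZZZGG


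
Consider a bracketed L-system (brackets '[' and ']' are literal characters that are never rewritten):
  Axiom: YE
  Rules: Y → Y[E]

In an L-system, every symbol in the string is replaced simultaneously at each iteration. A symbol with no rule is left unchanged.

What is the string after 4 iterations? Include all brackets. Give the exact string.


Answer: Y[E][E][E][E]E

Derivation:
Step 0: YE
Step 1: Y[E]E
Step 2: Y[E][E]E
Step 3: Y[E][E][E]E
Step 4: Y[E][E][E][E]E


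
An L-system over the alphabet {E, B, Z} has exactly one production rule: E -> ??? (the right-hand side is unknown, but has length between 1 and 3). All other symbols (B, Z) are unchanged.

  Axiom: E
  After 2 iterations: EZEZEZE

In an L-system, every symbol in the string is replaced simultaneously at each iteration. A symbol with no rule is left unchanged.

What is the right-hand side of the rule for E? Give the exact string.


Answer: EZE

Derivation:
Trying E -> EZE:
  Step 0: E
  Step 1: EZE
  Step 2: EZEZEZE
Matches the given result.


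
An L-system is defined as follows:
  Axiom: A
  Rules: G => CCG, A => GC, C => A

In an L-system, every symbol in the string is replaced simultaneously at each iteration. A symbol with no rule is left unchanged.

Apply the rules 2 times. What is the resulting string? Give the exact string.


Answer: CCGA

Derivation:
Step 0: A
Step 1: GC
Step 2: CCGA


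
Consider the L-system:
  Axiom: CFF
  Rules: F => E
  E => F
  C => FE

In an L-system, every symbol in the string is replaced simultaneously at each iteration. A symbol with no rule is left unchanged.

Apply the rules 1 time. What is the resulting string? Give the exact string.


Step 0: CFF
Step 1: FEEE

Answer: FEEE


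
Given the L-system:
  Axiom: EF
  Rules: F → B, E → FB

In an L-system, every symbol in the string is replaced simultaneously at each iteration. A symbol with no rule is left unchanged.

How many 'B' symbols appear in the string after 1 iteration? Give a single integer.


Step 0: EF  (0 'B')
Step 1: FBB  (2 'B')

Answer: 2


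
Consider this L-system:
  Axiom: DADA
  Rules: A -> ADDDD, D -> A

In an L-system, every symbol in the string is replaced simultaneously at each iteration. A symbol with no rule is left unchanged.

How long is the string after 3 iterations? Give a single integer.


Answer: 76

Derivation:
Step 0: length = 4
Step 1: length = 12
Step 2: length = 28
Step 3: length = 76


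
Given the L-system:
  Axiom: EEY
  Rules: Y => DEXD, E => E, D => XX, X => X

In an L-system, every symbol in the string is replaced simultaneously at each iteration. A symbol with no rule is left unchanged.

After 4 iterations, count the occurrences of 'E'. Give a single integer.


Step 0: EEY  (2 'E')
Step 1: EEDEXD  (3 'E')
Step 2: EEXXEXXX  (3 'E')
Step 3: EEXXEXXX  (3 'E')
Step 4: EEXXEXXX  (3 'E')

Answer: 3


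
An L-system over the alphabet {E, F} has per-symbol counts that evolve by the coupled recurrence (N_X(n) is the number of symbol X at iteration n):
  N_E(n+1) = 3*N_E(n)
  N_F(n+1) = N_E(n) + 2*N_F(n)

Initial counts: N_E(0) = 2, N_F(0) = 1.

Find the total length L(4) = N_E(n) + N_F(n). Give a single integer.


Step 0: N_E=2, N_F=1, L=3
Step 1: N_E=6, N_F=4, L=10
Step 2: N_E=18, N_F=14, L=32
Step 3: N_E=54, N_F=46, L=100
Step 4: N_E=162, N_F=146, L=308

Answer: 308


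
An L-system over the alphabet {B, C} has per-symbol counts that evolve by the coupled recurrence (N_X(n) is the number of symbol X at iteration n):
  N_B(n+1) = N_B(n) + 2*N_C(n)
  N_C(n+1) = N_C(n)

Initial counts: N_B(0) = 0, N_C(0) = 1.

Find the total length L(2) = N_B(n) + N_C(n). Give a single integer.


Step 0: N_B=0, N_C=1, L=1
Step 1: N_B=2, N_C=1, L=3
Step 2: N_B=4, N_C=1, L=5

Answer: 5


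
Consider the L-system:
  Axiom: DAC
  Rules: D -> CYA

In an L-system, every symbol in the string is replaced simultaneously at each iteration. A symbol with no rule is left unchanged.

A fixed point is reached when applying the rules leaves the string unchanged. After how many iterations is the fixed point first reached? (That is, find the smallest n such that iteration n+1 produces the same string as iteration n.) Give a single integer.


Answer: 1

Derivation:
Step 0: DAC
Step 1: CYAAC
Step 2: CYAAC  (unchanged — fixed point at step 1)


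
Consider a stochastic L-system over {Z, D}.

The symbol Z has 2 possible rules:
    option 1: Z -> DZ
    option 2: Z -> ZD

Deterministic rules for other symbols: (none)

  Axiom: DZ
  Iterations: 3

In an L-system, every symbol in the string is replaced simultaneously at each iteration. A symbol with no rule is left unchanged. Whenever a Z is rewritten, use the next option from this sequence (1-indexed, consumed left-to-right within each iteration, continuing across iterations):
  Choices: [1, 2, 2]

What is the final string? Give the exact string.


Step 0: DZ
Step 1: DDZ  (used choices [1])
Step 2: DDZD  (used choices [2])
Step 3: DDZDD  (used choices [2])

Answer: DDZDD


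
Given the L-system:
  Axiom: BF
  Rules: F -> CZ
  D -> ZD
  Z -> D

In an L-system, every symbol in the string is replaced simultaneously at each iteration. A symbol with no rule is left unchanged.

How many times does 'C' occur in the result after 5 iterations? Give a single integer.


Answer: 1

Derivation:
Step 0: BF  (0 'C')
Step 1: BCZ  (1 'C')
Step 2: BCD  (1 'C')
Step 3: BCZD  (1 'C')
Step 4: BCDZD  (1 'C')
Step 5: BCZDDZD  (1 'C')


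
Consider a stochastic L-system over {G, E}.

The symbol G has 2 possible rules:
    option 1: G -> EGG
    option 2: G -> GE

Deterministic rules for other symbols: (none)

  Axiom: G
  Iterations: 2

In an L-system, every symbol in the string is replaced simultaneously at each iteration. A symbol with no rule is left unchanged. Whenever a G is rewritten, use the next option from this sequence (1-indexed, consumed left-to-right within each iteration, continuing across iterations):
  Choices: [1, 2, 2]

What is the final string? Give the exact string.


Answer: EGEGE

Derivation:
Step 0: G
Step 1: EGG  (used choices [1])
Step 2: EGEGE  (used choices [2, 2])


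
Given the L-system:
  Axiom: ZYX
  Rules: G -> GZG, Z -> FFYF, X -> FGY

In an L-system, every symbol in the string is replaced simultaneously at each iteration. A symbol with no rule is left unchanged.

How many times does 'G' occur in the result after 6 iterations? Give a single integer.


Step 0: ZYX  (0 'G')
Step 1: FFYFYFGY  (1 'G')
Step 2: FFYFYFGZGY  (2 'G')
Step 3: FFYFYFGZGFFYFGZGY  (4 'G')
Step 4: FFYFYFGZGFFYFGZGFFYFGZGFFYFGZGY  (8 'G')
Step 5: FFYFYFGZGFFYFGZGFFYFGZGFFYFGZGFFYFGZGFFYFGZGFFYFGZGFFYFGZGY  (16 'G')
Step 6: FFYFYFGZGFFYFGZGFFYFGZGFFYFGZGFFYFGZGFFYFGZGFFYFGZGFFYFGZGFFYFGZGFFYFGZGFFYFGZGFFYFGZGFFYFGZGFFYFGZGFFYFGZGFFYFGZGY  (32 'G')

Answer: 32


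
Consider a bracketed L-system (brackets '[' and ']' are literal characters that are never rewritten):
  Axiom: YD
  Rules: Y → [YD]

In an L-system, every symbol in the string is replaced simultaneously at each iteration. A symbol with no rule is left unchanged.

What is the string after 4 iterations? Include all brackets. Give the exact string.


Step 0: YD
Step 1: [YD]D
Step 2: [[YD]D]D
Step 3: [[[YD]D]D]D
Step 4: [[[[YD]D]D]D]D

Answer: [[[[YD]D]D]D]D


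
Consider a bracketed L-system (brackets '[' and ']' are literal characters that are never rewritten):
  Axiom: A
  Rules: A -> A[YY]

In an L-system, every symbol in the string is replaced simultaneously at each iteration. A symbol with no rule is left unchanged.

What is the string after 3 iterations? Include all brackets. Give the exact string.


Answer: A[YY][YY][YY]

Derivation:
Step 0: A
Step 1: A[YY]
Step 2: A[YY][YY]
Step 3: A[YY][YY][YY]


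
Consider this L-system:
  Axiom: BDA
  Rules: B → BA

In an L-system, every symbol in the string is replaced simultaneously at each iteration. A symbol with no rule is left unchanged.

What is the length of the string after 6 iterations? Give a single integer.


Answer: 9

Derivation:
Step 0: length = 3
Step 1: length = 4
Step 2: length = 5
Step 3: length = 6
Step 4: length = 7
Step 5: length = 8
Step 6: length = 9


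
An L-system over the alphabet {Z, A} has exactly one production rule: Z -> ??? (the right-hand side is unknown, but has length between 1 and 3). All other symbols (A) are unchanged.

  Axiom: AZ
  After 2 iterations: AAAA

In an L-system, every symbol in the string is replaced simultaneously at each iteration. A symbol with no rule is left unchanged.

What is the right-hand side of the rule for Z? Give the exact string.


Trying Z -> AAA:
  Step 0: AZ
  Step 1: AAAA
  Step 2: AAAA
Matches the given result.

Answer: AAA


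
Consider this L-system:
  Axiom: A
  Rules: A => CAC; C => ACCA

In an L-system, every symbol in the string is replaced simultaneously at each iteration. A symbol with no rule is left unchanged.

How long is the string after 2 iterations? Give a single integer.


Answer: 11

Derivation:
Step 0: length = 1
Step 1: length = 3
Step 2: length = 11


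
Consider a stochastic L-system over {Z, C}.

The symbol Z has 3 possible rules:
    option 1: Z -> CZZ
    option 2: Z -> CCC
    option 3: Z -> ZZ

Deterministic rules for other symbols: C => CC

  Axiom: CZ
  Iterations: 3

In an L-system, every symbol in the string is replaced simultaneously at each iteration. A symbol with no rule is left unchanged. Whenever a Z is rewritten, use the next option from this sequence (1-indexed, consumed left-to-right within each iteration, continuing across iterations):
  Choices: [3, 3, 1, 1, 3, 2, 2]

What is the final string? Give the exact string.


Step 0: CZ
Step 1: CCZZ  (used choices [3])
Step 2: CCCCZZCZZ  (used choices [3, 1])
Step 3: CCCCCCCCCZZZZCCCCCCCC  (used choices [1, 3, 2, 2])

Answer: CCCCCCCCCZZZZCCCCCCCC


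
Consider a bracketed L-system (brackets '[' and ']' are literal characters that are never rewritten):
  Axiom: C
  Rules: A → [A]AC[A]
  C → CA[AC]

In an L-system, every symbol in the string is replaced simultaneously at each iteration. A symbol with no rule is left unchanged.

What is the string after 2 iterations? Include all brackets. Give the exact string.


Answer: CA[AC][A]AC[A][[A]AC[A]CA[AC]]

Derivation:
Step 0: C
Step 1: CA[AC]
Step 2: CA[AC][A]AC[A][[A]AC[A]CA[AC]]


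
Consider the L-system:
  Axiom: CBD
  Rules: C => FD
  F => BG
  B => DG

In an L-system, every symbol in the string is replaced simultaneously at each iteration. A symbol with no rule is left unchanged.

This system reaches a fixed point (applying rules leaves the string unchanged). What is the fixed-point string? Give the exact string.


Step 0: CBD
Step 1: FDDGD
Step 2: BGDDGD
Step 3: DGGDDGD
Step 4: DGGDDGD  (unchanged — fixed point at step 3)

Answer: DGGDDGD


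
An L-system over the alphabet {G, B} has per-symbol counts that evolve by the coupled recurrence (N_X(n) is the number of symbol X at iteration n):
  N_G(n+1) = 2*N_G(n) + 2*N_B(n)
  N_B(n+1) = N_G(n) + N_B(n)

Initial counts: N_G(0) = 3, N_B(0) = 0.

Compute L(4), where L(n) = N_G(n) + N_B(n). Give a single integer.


Answer: 243

Derivation:
Step 0: N_G=3, N_B=0, L=3
Step 1: N_G=6, N_B=3, L=9
Step 2: N_G=18, N_B=9, L=27
Step 3: N_G=54, N_B=27, L=81
Step 4: N_G=162, N_B=81, L=243


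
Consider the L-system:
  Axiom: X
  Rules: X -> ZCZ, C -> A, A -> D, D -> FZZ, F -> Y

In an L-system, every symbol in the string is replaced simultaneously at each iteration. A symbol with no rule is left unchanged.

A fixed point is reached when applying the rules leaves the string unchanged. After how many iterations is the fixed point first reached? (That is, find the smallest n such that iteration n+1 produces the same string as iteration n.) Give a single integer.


Step 0: X
Step 1: ZCZ
Step 2: ZAZ
Step 3: ZDZ
Step 4: ZFZZZ
Step 5: ZYZZZ
Step 6: ZYZZZ  (unchanged — fixed point at step 5)

Answer: 5


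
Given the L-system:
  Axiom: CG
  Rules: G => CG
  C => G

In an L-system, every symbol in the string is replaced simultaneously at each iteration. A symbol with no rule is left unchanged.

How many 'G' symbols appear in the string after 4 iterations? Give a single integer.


Step 0: CG  (1 'G')
Step 1: GCG  (2 'G')
Step 2: CGGCG  (3 'G')
Step 3: GCGCGGCG  (5 'G')
Step 4: CGGCGGCGCGGCG  (8 'G')

Answer: 8


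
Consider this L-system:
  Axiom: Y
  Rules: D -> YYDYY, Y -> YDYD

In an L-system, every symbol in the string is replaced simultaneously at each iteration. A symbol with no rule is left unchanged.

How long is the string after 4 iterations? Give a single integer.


Step 0: length = 1
Step 1: length = 4
Step 2: length = 18
Step 3: length = 78
Step 4: length = 342

Answer: 342


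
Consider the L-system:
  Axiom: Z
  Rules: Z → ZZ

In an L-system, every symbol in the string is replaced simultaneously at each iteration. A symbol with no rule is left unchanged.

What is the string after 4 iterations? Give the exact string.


Answer: ZZZZZZZZZZZZZZZZ

Derivation:
Step 0: Z
Step 1: ZZ
Step 2: ZZZZ
Step 3: ZZZZZZZZ
Step 4: ZZZZZZZZZZZZZZZZ


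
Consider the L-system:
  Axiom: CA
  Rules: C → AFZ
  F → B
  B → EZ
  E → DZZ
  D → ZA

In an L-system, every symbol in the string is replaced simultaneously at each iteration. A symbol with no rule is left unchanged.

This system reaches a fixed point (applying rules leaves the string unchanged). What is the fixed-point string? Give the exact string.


Step 0: CA
Step 1: AFZA
Step 2: ABZA
Step 3: AEZZA
Step 4: ADZZZZA
Step 5: AZAZZZZA
Step 6: AZAZZZZA  (unchanged — fixed point at step 5)

Answer: AZAZZZZA


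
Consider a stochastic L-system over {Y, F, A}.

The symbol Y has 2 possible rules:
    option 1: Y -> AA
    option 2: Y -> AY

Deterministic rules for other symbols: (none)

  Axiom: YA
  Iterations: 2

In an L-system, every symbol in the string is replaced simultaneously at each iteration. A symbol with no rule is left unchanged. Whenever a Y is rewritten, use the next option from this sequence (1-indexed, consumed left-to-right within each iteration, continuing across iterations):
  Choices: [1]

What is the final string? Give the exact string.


Step 0: YA
Step 1: AAA  (used choices [1])
Step 2: AAA  (used choices [])

Answer: AAA


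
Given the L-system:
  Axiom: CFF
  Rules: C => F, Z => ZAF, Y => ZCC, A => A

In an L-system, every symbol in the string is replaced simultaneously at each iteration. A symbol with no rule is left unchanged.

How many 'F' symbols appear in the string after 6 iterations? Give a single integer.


Step 0: CFF  (2 'F')
Step 1: FFF  (3 'F')
Step 2: FFF  (3 'F')
Step 3: FFF  (3 'F')
Step 4: FFF  (3 'F')
Step 5: FFF  (3 'F')
Step 6: FFF  (3 'F')

Answer: 3


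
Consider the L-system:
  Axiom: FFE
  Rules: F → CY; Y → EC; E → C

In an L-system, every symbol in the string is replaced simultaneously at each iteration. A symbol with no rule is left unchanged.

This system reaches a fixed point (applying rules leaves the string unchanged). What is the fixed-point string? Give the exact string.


Step 0: FFE
Step 1: CYCYC
Step 2: CECCECC
Step 3: CCCCCCC
Step 4: CCCCCCC  (unchanged — fixed point at step 3)

Answer: CCCCCCC


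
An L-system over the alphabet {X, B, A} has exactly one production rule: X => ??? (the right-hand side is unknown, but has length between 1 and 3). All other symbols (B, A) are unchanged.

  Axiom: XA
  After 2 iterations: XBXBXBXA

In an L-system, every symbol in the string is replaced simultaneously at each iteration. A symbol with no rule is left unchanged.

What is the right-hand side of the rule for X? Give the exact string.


Answer: XBX

Derivation:
Trying X => XBX:
  Step 0: XA
  Step 1: XBXA
  Step 2: XBXBXBXA
Matches the given result.


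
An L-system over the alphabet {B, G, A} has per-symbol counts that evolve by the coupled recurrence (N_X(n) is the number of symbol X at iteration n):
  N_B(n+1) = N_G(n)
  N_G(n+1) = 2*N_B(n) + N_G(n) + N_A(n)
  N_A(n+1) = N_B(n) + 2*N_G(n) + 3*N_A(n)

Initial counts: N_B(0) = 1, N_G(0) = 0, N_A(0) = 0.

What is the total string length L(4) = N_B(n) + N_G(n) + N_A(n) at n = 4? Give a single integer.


Answer: 181

Derivation:
Step 0: N_B=1, N_G=0, N_A=0, L=1
Step 1: N_B=0, N_G=2, N_A=1, L=3
Step 2: N_B=2, N_G=3, N_A=7, L=12
Step 3: N_B=3, N_G=14, N_A=29, L=46
Step 4: N_B=14, N_G=49, N_A=118, L=181


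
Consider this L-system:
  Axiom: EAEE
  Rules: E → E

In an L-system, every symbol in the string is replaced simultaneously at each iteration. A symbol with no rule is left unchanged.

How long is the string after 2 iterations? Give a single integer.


Answer: 4

Derivation:
Step 0: length = 4
Step 1: length = 4
Step 2: length = 4


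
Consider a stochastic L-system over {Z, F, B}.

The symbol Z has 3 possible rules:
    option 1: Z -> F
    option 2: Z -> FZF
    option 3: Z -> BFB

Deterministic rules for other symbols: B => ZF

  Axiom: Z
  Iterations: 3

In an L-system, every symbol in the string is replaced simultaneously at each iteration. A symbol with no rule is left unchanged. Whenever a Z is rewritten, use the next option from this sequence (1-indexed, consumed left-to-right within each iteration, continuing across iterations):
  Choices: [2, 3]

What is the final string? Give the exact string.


Answer: FZFFZFF

Derivation:
Step 0: Z
Step 1: FZF  (used choices [2])
Step 2: FBFBF  (used choices [3])
Step 3: FZFFZFF  (used choices [])


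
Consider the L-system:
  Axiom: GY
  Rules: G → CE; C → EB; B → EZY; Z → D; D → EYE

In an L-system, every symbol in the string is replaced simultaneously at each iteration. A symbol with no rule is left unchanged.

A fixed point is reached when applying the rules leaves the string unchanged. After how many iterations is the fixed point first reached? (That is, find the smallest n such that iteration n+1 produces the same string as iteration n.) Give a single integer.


Step 0: GY
Step 1: CEY
Step 2: EBEY
Step 3: EEZYEY
Step 4: EEDYEY
Step 5: EEEYEYEY
Step 6: EEEYEYEY  (unchanged — fixed point at step 5)

Answer: 5


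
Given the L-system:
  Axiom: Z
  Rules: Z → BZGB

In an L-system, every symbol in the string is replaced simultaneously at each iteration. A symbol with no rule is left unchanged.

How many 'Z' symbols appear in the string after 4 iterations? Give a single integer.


Answer: 1

Derivation:
Step 0: Z  (1 'Z')
Step 1: BZGB  (1 'Z')
Step 2: BBZGBGB  (1 'Z')
Step 3: BBBZGBGBGB  (1 'Z')
Step 4: BBBBZGBGBGBGB  (1 'Z')


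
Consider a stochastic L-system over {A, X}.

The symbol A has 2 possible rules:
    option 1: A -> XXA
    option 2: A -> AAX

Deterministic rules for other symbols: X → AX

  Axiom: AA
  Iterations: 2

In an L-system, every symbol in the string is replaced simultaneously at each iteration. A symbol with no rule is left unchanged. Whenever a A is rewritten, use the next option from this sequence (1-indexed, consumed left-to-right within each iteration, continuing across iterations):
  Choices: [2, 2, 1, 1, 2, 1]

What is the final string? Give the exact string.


Answer: XXAXXAAXAAXXXAAX

Derivation:
Step 0: AA
Step 1: AAXAAX  (used choices [2, 2])
Step 2: XXAXXAAXAAXXXAAX  (used choices [1, 1, 2, 1])


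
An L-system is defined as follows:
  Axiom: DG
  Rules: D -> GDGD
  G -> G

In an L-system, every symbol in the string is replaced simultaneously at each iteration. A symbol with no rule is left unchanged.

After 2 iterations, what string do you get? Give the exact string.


Answer: GGDGDGGDGDG

Derivation:
Step 0: DG
Step 1: GDGDG
Step 2: GGDGDGGDGDG


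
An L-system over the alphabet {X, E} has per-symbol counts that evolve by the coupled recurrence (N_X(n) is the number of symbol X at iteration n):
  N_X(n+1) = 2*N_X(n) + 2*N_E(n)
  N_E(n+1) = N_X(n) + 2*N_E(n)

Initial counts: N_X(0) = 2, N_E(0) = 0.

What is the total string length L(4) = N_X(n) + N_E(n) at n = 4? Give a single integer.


Step 0: N_X=2, N_E=0, L=2
Step 1: N_X=4, N_E=2, L=6
Step 2: N_X=12, N_E=8, L=20
Step 3: N_X=40, N_E=28, L=68
Step 4: N_X=136, N_E=96, L=232

Answer: 232


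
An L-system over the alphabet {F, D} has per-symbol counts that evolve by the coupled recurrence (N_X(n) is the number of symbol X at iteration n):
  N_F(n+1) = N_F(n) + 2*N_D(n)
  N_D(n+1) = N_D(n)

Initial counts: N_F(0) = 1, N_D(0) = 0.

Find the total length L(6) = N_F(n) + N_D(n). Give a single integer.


Answer: 1

Derivation:
Step 0: N_F=1, N_D=0, L=1
Step 1: N_F=1, N_D=0, L=1
Step 2: N_F=1, N_D=0, L=1
Step 3: N_F=1, N_D=0, L=1
Step 4: N_F=1, N_D=0, L=1
Step 5: N_F=1, N_D=0, L=1
Step 6: N_F=1, N_D=0, L=1


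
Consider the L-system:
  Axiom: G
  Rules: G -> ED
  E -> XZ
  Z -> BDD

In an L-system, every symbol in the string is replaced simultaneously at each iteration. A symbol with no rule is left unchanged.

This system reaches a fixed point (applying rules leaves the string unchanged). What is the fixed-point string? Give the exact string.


Step 0: G
Step 1: ED
Step 2: XZD
Step 3: XBDDD
Step 4: XBDDD  (unchanged — fixed point at step 3)

Answer: XBDDD


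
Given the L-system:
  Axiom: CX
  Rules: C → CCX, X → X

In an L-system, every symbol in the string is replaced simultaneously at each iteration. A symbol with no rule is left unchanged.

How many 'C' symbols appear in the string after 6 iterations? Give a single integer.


Answer: 64

Derivation:
Step 0: CX  (1 'C')
Step 1: CCXX  (2 'C')
Step 2: CCXCCXXX  (4 'C')
Step 3: CCXCCXXCCXCCXXXX  (8 'C')
Step 4: CCXCCXXCCXCCXXXCCXCCXXCCXCCXXXXX  (16 'C')
Step 5: CCXCCXXCCXCCXXXCCXCCXXCCXCCXXXXCCXCCXXCCXCCXXXCCXCCXXCCXCCXXXXXX  (32 'C')
Step 6: CCXCCXXCCXCCXXXCCXCCXXCCXCCXXXXCCXCCXXCCXCCXXXCCXCCXXCCXCCXXXXXCCXCCXXCCXCCXXXCCXCCXXCCXCCXXXXCCXCCXXCCXCCXXXCCXCCXXCCXCCXXXXXXX  (64 'C')


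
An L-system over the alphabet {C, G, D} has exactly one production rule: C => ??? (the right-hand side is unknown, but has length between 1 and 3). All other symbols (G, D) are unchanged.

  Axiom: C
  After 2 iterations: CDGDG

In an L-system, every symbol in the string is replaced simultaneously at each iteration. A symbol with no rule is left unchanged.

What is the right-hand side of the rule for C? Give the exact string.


Answer: CDG

Derivation:
Trying C => CDG:
  Step 0: C
  Step 1: CDG
  Step 2: CDGDG
Matches the given result.


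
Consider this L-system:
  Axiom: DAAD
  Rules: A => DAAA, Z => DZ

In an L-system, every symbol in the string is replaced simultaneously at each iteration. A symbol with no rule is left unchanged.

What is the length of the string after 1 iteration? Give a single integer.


Step 0: length = 4
Step 1: length = 10

Answer: 10


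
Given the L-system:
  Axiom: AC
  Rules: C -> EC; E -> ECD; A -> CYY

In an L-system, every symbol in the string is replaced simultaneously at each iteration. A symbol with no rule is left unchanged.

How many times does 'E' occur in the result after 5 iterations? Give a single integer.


Step 0: AC  (0 'E')
Step 1: CYYEC  (1 'E')
Step 2: ECYYECDEC  (3 'E')
Step 3: ECDECYYECDECDECDEC  (6 'E')
Step 4: ECDECDECDECYYECDECDECDECDECDECDECDEC  (12 'E')
Step 5: ECDECDECDECDECDECDECDECYYECDECDECDECDECDECDECDECDECDECDECDECDECDECDECDEC  (24 'E')

Answer: 24


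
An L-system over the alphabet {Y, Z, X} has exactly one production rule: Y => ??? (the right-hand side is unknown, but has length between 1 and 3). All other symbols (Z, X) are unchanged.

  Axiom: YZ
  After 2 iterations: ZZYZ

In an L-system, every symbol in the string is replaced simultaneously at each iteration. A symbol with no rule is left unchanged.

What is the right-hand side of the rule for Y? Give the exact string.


Trying Y => ZY:
  Step 0: YZ
  Step 1: ZYZ
  Step 2: ZZYZ
Matches the given result.

Answer: ZY


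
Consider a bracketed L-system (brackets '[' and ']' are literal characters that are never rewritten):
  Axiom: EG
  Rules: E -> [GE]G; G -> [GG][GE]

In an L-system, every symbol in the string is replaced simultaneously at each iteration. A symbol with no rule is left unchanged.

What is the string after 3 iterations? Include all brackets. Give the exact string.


Step 0: EG
Step 1: [GE]G[GG][GE]
Step 2: [[GG][GE][GE]G][GG][GE][[GG][GE][GG][GE]][[GG][GE][GE]G]
Step 3: [[[GG][GE][GG][GE]][[GG][GE][GE]G][[GG][GE][GE]G][GG][GE]][[GG][GE][GG][GE]][[GG][GE][GE]G][[[GG][GE][GG][GE]][[GG][GE][GE]G][[GG][GE][GG][GE]][[GG][GE][GE]G]][[[GG][GE][GG][GE]][[GG][GE][GE]G][[GG][GE][GE]G][GG][GE]]

Answer: [[[GG][GE][GG][GE]][[GG][GE][GE]G][[GG][GE][GE]G][GG][GE]][[GG][GE][GG][GE]][[GG][GE][GE]G][[[GG][GE][GG][GE]][[GG][GE][GE]G][[GG][GE][GG][GE]][[GG][GE][GE]G]][[[GG][GE][GG][GE]][[GG][GE][GE]G][[GG][GE][GE]G][GG][GE]]
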